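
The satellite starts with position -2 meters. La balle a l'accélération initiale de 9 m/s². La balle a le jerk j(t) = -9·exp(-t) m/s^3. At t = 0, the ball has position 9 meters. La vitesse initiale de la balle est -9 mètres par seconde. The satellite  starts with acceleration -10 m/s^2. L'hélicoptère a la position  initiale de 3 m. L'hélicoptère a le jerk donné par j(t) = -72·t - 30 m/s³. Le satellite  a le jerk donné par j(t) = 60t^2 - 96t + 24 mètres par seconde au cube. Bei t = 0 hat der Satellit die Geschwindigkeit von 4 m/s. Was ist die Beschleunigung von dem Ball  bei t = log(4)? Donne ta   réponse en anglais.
To solve this, we need to take 1 integral of our jerk equation j(t) = -9·exp(-t). Integrating jerk and using the initial condition a(0) = 9, we get a(t) = 9·exp(-t). We have acceleration a(t) = 9·exp(-t). Substituting t = log(4): a(log(4)) = 9/4.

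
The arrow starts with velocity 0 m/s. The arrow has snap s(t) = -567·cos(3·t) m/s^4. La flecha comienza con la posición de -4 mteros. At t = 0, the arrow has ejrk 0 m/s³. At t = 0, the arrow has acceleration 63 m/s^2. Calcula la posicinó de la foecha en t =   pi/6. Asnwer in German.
Ausgehend von dem Snap s(t) = -567·cos(3·t), nehmen wir 4 Integrale. Die Stammfunktion von dem Snap ist der Ruck. Mit j(0) = 0 erhalten wir j(t) = -189·sin(3·t). Mit ∫j(t)dt und Anwendung von a(0) = 63, finden wir a(t) = 63·cos(3·t). Die Stammfunktion von der Beschleunigung ist die Geschwindigkeit. Mit v(0) = 0 erhalten wir v(t) = 21·sin(3·t). Das Integral von der Geschwindigkeit, mit x(0) = -4, ergibt die Position: x(t) = 3 - 7·cos(3·t). Mit x(t) = 3 - 7·cos(3·t) und Einsetzen von t = pi/6, finden wir x = 3.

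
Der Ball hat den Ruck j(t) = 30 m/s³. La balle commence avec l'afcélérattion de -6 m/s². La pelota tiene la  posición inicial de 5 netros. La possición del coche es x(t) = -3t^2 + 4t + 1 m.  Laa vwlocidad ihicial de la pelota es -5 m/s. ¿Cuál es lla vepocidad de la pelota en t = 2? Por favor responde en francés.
Pour résoudre ceci, nous devons prendre 2 intégrales de notre équation du jerk j(t) = 30. En intégrant le jerk et en utilisant la condition initiale a(0) = -6, nous obtenons a(t) = 30·t - 6. En intégrant l'accélération et en utilisant la condition initiale v(0) = -5, nous obtenons v(t) = 15·t^2 - 6·t - 5. Nous avons la vitesse v(t) = 15·t^2 - 6·t - 5. En substituant t = 2: v(2) = 43.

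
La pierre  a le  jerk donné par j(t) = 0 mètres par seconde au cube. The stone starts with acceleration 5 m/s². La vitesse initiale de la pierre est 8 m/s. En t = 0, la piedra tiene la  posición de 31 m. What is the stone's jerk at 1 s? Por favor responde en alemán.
Mit j(t) = 0 und Einsetzen von t = 1, finden wir j = 0.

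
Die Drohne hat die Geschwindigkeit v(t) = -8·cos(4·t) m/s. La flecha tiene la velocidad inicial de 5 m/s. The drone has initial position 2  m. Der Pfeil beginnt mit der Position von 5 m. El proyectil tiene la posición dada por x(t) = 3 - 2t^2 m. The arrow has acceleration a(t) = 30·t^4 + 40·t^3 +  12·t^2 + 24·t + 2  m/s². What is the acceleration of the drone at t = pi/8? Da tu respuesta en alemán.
Um dies zu lösen, müssen wir 1 Ableitung unserer Gleichung für die Geschwindigkeit v(t) = -8·cos(4·t) nehmen. Durch Ableiten von der Geschwindigkeit erhalten wir die Beschleunigung: a(t) = 32·sin(4·t). Wir haben die Beschleunigung a(t) = 32·sin(4·t). Durch Einsetzen von t = pi/8: a(pi/8) = 32.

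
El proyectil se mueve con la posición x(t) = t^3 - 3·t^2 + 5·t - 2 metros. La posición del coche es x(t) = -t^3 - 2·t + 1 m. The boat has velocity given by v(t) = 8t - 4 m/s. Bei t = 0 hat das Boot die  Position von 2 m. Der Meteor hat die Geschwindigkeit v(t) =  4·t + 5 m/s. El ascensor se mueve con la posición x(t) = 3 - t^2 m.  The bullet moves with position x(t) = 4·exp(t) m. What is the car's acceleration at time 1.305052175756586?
We must differentiate our position equation x(t) = -t^3 - 2·t + 1 2 times. Differentiating position, we get velocity: v(t) = -3·t^2 - 2. The derivative of velocity gives acceleration: a(t) = -6·t. From the given acceleration equation a(t) = -6·t, we substitute t = 1.305052175756586 to get a = -7.83031305453952.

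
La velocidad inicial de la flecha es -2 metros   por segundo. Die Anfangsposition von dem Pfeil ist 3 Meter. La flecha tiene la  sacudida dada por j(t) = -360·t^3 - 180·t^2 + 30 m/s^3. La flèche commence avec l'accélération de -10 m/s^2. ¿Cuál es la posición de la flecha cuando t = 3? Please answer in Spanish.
Partiendo de la sacudida j(t) = -360·t^3 - 180·t^2 + 30, tomamos 3 antiderivadas. La integral de la sacudida es la aceleración. Usando a(0) = -10, obtenemos a(t) = -90·t^4 - 60·t^3 + 30·t - 10. Tomando ∫a(t)dt y aplicando v(0) = -2, encontramos v(t) = -18·t^5 - 15·t^4 + 15·t^2 - 10·t - 2. La antiderivada de la velocidad es la posición. Usando x(0) = 3, obtenemos x(t) = -3·t^6 - 3·t^5 + 5·t^3 - 5·t^2 - 2·t + 3. De la ecuación de la posición x(t) = -3·t^6 - 3·t^5 + 5·t^3 - 5·t^2 - 2·t + 3, sustituimos t = 3 para obtener x = -2829.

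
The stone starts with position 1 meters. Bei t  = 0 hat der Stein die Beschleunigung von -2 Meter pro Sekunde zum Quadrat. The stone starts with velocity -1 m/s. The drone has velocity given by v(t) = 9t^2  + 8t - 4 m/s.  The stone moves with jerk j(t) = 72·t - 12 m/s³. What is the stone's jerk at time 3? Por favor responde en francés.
En utilisant j(t) = 72·t - 12 et en substituant t = 3, nous trouvons j = 204.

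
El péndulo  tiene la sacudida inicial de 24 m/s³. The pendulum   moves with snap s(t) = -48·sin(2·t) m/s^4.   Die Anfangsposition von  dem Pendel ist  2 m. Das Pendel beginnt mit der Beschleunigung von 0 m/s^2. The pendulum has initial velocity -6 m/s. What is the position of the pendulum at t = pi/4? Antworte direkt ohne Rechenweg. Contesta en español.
La posición en t = pi/4 es x = -1.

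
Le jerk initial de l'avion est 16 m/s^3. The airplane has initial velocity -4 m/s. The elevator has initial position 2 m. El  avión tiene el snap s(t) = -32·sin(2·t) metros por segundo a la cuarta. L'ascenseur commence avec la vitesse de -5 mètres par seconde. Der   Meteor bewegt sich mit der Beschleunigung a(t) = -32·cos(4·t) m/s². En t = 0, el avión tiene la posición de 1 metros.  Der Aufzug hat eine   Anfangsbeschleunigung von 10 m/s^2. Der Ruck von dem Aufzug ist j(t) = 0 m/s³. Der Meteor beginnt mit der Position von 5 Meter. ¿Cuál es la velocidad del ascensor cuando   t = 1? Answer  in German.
Um dies zu lösen, müssen wir 2 Stammfunktionen unserer Gleichung für den Ruck j(t) = 0 finden. Durch Integration von dem Ruck und Verwendung der Anfangsbedingung a(0) = 10, erhalten wir a(t) = 10. Mit ∫a(t)dt und Anwendung von v(0) = -5, finden wir v(t) = 10·t - 5. Wir haben die Geschwindigkeit v(t) = 10·t - 5. Durch Einsetzen von t = 1: v(1) = 5.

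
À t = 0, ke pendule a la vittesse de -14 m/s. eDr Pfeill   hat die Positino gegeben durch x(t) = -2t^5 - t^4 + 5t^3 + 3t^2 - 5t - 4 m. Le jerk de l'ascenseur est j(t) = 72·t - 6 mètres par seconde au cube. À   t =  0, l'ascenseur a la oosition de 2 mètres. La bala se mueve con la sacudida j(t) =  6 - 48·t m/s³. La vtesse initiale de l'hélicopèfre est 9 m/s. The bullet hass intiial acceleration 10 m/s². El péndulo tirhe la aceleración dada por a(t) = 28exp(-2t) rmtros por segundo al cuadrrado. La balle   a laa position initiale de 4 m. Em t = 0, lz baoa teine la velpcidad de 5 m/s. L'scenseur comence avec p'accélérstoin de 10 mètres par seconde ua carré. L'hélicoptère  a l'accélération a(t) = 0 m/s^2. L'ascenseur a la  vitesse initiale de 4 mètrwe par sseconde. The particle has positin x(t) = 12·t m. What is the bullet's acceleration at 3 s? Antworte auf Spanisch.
Partiendo de la sacudida j(t) = 6 - 48·t, tomamos 1 integral. La antiderivada de la sacudida es la aceleración. Usando a(0) = 10, obtenemos a(t) = -24·t^2 + 6·t + 10. Tenemos la aceleración a(t) = -24·t^2 + 6·t + 10. Sustituyendo t = 3: a(3) = -188.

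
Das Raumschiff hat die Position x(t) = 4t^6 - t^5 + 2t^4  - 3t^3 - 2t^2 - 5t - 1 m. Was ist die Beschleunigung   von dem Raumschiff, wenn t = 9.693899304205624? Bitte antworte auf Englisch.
To solve this, we need to take 2 derivatives of our position equation x(t) = 4·t^6 - t^5 + 2·t^4 - 3·t^3 - 2·t^2 - 5·t - 1. Taking d/dt of x(t), we find v(t) = 24·t^5 - 5·t^4 + 8·t^3 - 9·t^2 - 4·t - 5. Taking d/dt of v(t), we find a(t) = 120·t^4 - 20·t^3 + 24·t^2 - 18·t - 4. From the given acceleration equation a(t) = 120·t^4 - 20·t^3 + 24·t^2 - 18·t - 4, we substitute t = 9.693899304205624 to get a = 1043539.07037560.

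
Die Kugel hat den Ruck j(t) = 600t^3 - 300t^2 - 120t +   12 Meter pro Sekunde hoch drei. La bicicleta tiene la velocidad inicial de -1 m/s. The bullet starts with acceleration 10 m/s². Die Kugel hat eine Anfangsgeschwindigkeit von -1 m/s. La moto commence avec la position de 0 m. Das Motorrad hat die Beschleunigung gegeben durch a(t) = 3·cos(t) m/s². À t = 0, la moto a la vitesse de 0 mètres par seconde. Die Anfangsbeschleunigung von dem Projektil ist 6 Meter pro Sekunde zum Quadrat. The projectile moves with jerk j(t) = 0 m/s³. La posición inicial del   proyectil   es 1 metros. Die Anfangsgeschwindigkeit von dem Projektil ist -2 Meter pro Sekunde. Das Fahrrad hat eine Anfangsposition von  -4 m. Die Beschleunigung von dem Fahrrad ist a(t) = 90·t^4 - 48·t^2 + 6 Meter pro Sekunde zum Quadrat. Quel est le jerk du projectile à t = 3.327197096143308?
En utilisant j(t) = 0 et en substituant t = 3.327197096143308, nous trouvons j = 0.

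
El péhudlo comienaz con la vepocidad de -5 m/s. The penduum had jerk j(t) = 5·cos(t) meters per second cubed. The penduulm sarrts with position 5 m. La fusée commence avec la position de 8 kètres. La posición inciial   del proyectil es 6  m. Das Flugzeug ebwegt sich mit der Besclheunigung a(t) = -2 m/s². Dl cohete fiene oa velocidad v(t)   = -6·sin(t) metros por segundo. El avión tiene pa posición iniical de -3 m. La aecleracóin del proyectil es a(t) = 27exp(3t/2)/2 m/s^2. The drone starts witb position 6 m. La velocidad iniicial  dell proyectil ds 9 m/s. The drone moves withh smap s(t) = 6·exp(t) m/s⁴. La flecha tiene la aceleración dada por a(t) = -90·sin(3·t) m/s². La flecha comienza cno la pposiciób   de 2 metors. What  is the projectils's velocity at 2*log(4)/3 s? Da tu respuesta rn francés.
Pour résoudre ceci, nous devons prendre 1 primitive de notre équation de l'accélération a(t) = 27·exp(3·t/2)/2. En prenant ∫a(t)dt et en appliquant v(0) = 9, nous trouvons v(t) = 9·exp(3·t/2). En utilisant v(t) = 9·exp(3·t/2) et en substituant t = 2*log(4)/3, nous trouvons v = 36.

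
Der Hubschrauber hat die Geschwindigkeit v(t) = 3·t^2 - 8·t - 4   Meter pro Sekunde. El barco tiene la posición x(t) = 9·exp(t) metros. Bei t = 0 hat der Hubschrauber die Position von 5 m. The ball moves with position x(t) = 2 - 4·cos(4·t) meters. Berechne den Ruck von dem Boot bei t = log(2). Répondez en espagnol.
Debemos derivar nuestra ecuación de la posición x(t) = 9·exp(t) 3 veces. La derivada de la posición da la velocidad: v(t) = 9·exp(t). Tomando d/dt de v(t), encontramos a(t) = 9·exp(t). La derivada de la aceleración da la sacudida: j(t) = 9·exp(t). Tenemos la sacudida j(t) = 9·exp(t). Sustituyendo t = log(2): j(log(2)) = 18.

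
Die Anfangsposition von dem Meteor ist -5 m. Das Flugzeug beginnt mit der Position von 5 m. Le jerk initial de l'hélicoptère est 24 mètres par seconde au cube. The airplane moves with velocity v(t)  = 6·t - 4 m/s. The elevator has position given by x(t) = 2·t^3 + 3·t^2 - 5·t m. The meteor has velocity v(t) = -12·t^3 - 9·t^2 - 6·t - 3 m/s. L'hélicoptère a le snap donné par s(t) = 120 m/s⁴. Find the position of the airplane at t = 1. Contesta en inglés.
We need to integrate our velocity equation v(t) = 6·t - 4 1 time. The antiderivative of velocity is position. Using x(0) = 5, we get x(t) = 3·t^2 - 4·t + 5. We have position x(t) = 3·t^2 - 4·t + 5. Substituting t = 1: x(1) = 4.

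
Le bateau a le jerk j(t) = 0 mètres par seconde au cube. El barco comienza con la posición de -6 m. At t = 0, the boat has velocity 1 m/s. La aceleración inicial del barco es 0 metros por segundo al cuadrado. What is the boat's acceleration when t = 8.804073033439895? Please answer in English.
Starting from jerk j(t) = 0, we take 1 integral. The antiderivative of jerk is acceleration. Using a(0) = 0, we get a(t) = 0. Using a(t) = 0 and substituting t = 8.804073033439895, we find a = 0.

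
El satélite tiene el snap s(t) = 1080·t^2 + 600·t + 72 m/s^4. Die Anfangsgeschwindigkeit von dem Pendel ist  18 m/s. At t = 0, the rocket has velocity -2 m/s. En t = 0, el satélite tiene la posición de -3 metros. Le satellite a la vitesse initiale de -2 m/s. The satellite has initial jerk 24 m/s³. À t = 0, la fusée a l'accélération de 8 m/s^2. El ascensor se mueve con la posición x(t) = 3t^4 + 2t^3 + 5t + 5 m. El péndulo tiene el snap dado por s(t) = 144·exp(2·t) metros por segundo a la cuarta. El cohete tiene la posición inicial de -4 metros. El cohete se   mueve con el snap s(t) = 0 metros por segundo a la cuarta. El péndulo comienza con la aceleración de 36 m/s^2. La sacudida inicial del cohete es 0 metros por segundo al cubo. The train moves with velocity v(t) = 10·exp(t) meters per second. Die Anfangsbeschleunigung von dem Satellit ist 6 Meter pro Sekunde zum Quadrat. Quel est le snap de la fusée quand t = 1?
Nous avons le snap s(t) = 0. En substituant t = 1: s(1) = 0.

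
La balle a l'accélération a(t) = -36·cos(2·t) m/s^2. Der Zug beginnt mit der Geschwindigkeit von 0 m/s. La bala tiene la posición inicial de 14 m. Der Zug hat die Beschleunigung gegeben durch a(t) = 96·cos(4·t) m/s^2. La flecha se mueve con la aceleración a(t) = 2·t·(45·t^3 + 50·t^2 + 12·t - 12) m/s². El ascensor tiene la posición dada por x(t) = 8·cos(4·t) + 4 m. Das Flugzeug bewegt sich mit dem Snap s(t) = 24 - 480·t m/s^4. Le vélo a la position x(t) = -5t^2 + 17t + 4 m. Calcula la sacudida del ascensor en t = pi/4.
Debemos derivar nuestra ecuación de la posición x(t) = 8·cos(4·t) + 4 3 veces. Tomando d/dt de x(t), encontramos v(t) = -32·sin(4·t). La derivada de la velocidad da la aceleración: a(t) = -128·cos(4·t). Derivando la aceleración, obtenemos la sacudida: j(t) = 512·sin(4·t). Tenemos la sacudida j(t) = 512·sin(4·t). Sustituyendo t = pi/4: j(pi/4) = 0.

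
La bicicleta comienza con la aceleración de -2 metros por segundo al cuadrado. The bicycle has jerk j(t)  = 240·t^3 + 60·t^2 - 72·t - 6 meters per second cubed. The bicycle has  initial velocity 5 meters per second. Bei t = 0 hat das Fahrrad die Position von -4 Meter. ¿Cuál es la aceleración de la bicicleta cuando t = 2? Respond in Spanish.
Partiendo de la sacudida j(t) = 240·t^3 + 60·t^2 - 72·t - 6, tomamos 1 antiderivada. La integral de la sacudida, con a(0) = -2, da la aceleración: a(t) = 60·t^4 + 20·t^3 - 36·t^2 - 6·t - 2. Usando a(t) = 60·t^4 + 20·t^3 - 36·t^2 - 6·t - 2 y sustituyendo t = 2, encontramos a = 962.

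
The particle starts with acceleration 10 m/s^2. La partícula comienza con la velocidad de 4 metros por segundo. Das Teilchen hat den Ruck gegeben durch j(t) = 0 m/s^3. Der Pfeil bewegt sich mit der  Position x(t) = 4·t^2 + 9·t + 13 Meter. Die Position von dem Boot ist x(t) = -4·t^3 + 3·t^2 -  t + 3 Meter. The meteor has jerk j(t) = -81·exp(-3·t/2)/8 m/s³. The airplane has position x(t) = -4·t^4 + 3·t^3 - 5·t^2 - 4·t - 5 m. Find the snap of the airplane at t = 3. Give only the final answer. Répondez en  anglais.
s(3) = -96.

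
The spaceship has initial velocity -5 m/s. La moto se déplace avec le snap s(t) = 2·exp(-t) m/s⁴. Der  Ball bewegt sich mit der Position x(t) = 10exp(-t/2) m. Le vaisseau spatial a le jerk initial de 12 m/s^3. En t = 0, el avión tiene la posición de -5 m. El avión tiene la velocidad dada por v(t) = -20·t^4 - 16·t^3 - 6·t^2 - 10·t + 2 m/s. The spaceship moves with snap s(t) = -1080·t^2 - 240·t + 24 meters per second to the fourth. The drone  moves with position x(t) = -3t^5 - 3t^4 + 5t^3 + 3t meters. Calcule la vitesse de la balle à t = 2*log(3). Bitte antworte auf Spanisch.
Para resolver esto, necesitamos tomar 1 derivada de nuestra ecuación de la posición x(t) = 10·exp(-t/2). Tomando d/dt de x(t), encontramos v(t) = -5·exp(-t/2). Usando v(t) = -5·exp(-t/2) y sustituyendo t = 2*log(3), encontramos v = -5/3.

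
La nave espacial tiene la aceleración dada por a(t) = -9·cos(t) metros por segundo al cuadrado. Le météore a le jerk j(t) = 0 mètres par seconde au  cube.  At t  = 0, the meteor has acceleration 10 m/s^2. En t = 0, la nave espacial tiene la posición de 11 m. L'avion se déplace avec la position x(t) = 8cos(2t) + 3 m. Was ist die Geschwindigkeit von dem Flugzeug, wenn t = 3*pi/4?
Wir müssen unsere Gleichung für die Position x(t) = 8·cos(2·t) + 3 1-mal ableiten. Die Ableitung von der Position ergibt die Geschwindigkeit: v(t) = -16·sin(2·t). Mit v(t) = -16·sin(2·t) und Einsetzen von t = 3*pi/4, finden wir v = 16.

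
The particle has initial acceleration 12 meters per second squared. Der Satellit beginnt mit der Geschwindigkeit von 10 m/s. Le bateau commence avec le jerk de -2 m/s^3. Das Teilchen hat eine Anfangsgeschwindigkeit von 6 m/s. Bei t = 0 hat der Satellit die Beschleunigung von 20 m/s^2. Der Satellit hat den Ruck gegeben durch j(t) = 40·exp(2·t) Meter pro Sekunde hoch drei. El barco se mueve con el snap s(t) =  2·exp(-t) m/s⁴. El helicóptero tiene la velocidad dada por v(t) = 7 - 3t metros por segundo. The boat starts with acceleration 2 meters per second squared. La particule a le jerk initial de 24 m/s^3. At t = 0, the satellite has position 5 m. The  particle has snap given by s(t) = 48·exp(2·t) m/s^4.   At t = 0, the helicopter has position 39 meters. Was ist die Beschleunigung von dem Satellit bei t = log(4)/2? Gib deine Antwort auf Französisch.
Nous devons intégrer notre équation du jerk j(t) = 40·exp(2·t) 1 fois. L'intégrale du jerk, avec a(0) = 20, donne l'accélération: a(t) = 20·exp(2·t). En utilisant a(t) = 20·exp(2·t) et en substituant t = log(4)/2, nous trouvons a = 80.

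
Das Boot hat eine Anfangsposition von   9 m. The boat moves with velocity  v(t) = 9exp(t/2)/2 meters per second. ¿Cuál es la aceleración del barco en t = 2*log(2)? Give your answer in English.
Starting from velocity v(t) = 9·exp(t/2)/2, we take 1 derivative. Taking d/dt of v(t), we find a(t) = 9·exp(t/2)/4. From the given acceleration equation a(t) = 9·exp(t/2)/4, we substitute t = 2*log(2) to get a = 9/2.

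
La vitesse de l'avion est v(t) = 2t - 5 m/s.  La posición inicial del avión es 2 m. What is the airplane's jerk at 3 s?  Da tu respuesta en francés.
Pour résoudre ceci, nous devons prendre 2 dérivées de notre équation de la vitesse v(t) = 2·t - 5. La dérivée de la vitesse donne l'accélération: a(t) = 2. En prenant d/dt de a(t), nous trouvons j(t) = 0. Nous avons le jerk j(t) = 0. En substituant t = 3: j(3) = 0.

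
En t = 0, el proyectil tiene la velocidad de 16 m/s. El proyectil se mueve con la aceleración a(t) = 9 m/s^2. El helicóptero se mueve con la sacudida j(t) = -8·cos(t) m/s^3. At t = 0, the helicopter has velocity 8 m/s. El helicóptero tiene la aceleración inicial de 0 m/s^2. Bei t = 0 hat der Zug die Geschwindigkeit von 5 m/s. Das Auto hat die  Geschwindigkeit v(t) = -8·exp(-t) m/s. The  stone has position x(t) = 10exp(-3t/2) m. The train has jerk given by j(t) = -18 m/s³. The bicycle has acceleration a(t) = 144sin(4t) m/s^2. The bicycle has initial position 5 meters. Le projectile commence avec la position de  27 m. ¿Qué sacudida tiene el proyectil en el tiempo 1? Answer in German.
Um dies zu lösen, müssen wir 1 Ableitung unserer Gleichung für die Beschleunigung a(t) = 9 nehmen. Die Ableitung von der Beschleunigung ergibt den Ruck: j(t) = 0. Aus der Gleichung für den Ruck j(t) = 0, setzen wir t = 1 ein und erhalten j = 0.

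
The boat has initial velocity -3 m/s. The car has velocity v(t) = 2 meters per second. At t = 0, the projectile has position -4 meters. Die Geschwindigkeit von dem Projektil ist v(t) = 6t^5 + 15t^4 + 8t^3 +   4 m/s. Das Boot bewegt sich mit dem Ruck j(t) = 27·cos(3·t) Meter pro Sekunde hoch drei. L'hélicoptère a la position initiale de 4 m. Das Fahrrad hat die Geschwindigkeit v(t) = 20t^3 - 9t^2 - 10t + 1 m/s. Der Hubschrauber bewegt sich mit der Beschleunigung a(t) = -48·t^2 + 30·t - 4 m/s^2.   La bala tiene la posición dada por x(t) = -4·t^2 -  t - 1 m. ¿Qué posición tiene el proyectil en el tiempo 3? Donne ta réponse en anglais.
To find the answer, we compute 1 integral of v(t) = 6·t^5 + 15·t^4 + 8·t^3 + 4. Integrating velocity and using the initial condition x(0) = -4, we get x(t) = t^6 + 3·t^5 + 2·t^4 + 4·t - 4. Using x(t) = t^6 + 3·t^5 + 2·t^4 + 4·t - 4 and substituting t = 3, we find x = 1628.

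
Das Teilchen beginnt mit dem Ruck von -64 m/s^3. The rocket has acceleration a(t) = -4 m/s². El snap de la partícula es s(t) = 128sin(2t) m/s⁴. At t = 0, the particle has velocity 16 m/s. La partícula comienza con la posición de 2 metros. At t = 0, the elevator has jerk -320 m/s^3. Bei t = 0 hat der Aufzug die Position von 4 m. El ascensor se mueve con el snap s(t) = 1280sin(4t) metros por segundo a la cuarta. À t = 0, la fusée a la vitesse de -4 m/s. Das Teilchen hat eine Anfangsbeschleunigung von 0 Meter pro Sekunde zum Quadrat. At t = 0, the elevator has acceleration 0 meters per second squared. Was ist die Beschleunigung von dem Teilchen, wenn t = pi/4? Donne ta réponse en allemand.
Um dies zu lösen, müssen wir 2 Stammfunktionen unserer Gleichung für den Snap s(t) = 128·sin(2·t) finden. Die Stammfunktion von dem Snap ist der Ruck. Mit j(0) = -64 erhalten wir j(t) = -64·cos(2·t). Mit ∫j(t)dt und Anwendung von a(0) = 0, finden wir a(t) = -32·sin(2·t). Mit a(t) = -32·sin(2·t) und Einsetzen von t = pi/4, finden wir a = -32.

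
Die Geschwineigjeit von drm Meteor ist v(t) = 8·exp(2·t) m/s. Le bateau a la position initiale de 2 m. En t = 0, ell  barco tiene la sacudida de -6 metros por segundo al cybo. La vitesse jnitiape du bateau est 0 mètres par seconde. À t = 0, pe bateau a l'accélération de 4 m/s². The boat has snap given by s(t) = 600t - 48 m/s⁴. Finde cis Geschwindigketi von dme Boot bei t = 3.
Wir müssen das Integral unserer Gleichung für den Snap s(t) = 600·t - 48 3-mal finden. Das Integral von dem Snap, mit j(0) = -6, ergibt den Ruck: j(t) = 300·t^2 - 48·t - 6. Das Integral von dem Ruck ist die Beschleunigung. Mit a(0) = 4 erhalten wir a(t) = 100·t^3 - 24·t^2 - 6·t + 4. Durch Integration von der Beschleunigung und Verwendung der Anfangsbedingung v(0) = 0, erhalten wir v(t) = t·(25·t^3 - 8·t^2 - 3·t + 4). Aus der Gleichung für die Geschwindigkeit v(t) = t·(25·t^3 - 8·t^2 - 3·t + 4), setzen wir t = 3 ein und erhalten v = 1794.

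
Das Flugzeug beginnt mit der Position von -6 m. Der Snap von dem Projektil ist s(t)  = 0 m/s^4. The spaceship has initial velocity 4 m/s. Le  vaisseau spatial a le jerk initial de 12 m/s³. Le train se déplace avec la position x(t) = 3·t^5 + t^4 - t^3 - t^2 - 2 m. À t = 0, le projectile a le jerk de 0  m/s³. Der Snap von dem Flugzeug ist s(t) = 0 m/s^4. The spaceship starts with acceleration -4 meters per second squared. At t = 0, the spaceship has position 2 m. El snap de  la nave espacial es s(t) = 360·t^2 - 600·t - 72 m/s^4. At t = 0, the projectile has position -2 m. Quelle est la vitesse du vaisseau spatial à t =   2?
En partant du snap s(t) = 360·t^2 - 600·t - 72, nous prenons 3 primitives. L'intégrale du snap, avec j(0) = 12, donne le jerk: j(t) = 120·t^3 - 300·t^2 - 72·t + 12. En prenant ∫j(t)dt et en appliquant a(0) = -4, nous trouvons a(t) = 30·t^4 - 100·t^3 - 36·t^2 + 12·t - 4. L'intégrale de l'accélération, avec v(0) = 4, donne la vitesse: v(t) = 6·t^5 - 25·t^4 - 12·t^3 + 6·t^2 - 4·t + 4. Nous avons la vitesse v(t) = 6·t^5 - 25·t^4 - 12·t^3 + 6·t^2 - 4·t + 4. En substituant t = 2: v(2) = -284.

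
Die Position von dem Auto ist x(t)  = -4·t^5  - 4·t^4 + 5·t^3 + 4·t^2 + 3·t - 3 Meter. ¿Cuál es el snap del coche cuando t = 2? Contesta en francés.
Pour résoudre ceci, nous devons prendre 4 dérivées de notre équation de la position x(t) = -4·t^5 - 4·t^4 + 5·t^3 + 4·t^2 + 3·t - 3. La dérivée de la position donne la vitesse: v(t) = -20·t^4 - 16·t^3 + 15·t^2 + 8·t + 3. En dérivant la vitesse, nous obtenons l'accélération: a(t) = -80·t^3 - 48·t^2 + 30·t + 8. La dérivée de l'accélération donne le jerk: j(t) = -240·t^2 - 96·t + 30. La dérivée du jerk donne le snap: s(t) = -480·t - 96. Nous avons le snap s(t) = -480·t - 96. En substituant t = 2: s(2) = -1056.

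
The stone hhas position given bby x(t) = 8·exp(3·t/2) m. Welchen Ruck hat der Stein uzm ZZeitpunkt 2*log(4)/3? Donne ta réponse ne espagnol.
Debemos derivar nuestra ecuación de la posición x(t) = 8·exp(3·t/2) 3 veces. La derivada de la posición da la velocidad: v(t) = 12·exp(3·t/2). Derivando la velocidad, obtenemos la aceleración: a(t) = 18·exp(3·t/2). Derivando la aceleración, obtenemos la sacudida: j(t) = 27·exp(3·t/2). Usando j(t) = 27·exp(3·t/2) y sustituyendo t = 2*log(4)/3, encontramos j = 108.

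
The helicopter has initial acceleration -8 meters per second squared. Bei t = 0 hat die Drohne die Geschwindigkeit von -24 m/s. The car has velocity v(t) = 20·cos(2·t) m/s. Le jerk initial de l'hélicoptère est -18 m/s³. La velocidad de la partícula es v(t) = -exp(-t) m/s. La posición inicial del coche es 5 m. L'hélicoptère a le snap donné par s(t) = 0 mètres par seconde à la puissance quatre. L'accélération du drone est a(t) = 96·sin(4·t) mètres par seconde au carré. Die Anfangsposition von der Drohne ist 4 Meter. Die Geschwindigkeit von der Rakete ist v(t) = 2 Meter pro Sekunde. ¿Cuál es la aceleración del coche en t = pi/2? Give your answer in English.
To solve this, we need to take 1 derivative of our velocity equation v(t) = 20·cos(2·t). Taking d/dt of v(t), we find a(t) = -40·sin(2·t). We have acceleration a(t) = -40·sin(2·t). Substituting t = pi/2: a(pi/2) = 0.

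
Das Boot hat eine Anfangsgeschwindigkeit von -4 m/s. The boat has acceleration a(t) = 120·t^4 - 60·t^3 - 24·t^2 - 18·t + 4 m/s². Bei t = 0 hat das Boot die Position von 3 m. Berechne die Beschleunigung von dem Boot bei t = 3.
Aus der Gleichung für die Beschleunigung a(t) = 120·t^4 - 60·t^3 - 24·t^2 - 18·t + 4, setzen wir t = 3 ein und erhalten a = 7834.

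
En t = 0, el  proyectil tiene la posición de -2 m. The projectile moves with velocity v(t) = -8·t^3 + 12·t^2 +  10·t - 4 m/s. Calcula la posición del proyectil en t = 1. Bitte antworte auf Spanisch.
Debemos encontrar la antiderivada de nuestra ecuación de la velocidad v(t) = -8·t^3 + 12·t^2 + 10·t - 4 1 vez. Integrando la velocidad y usando la condición inicial x(0) = -2, obtenemos x(t) = -2·t^4 + 4·t^3 + 5·t^2 - 4·t - 2. De la ecuación de la posición x(t) = -2·t^4 + 4·t^3 + 5·t^2 - 4·t - 2, sustituimos t = 1 para obtener x = 1.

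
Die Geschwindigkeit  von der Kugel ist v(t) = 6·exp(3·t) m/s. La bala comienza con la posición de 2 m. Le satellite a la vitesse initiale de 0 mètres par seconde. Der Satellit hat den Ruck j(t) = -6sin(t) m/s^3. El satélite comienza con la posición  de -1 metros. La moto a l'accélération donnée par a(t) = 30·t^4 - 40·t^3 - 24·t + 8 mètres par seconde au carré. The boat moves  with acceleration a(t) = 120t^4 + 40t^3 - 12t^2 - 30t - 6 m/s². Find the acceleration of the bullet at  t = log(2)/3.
To solve this, we need to take 1 derivative of our velocity equation v(t) = 6·exp(3·t). Taking d/dt of v(t), we find a(t) = 18·exp(3·t). We have acceleration a(t) = 18·exp(3·t). Substituting t = log(2)/3: a(log(2)/3) = 36.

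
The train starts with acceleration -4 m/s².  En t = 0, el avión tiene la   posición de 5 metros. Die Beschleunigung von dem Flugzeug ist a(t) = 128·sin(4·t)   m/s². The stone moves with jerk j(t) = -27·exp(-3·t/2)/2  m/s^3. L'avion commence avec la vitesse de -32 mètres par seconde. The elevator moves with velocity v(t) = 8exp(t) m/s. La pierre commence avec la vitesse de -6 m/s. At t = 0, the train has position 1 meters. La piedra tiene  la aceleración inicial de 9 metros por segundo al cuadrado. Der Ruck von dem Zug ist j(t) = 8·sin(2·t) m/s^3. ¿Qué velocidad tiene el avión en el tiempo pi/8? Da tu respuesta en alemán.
Ausgehend von der Beschleunigung a(t) = 128·sin(4·t), nehmen wir 1 Stammfunktion. Das Integral von der Beschleunigung, mit v(0) = -32, ergibt die Geschwindigkeit: v(t) = -32·cos(4·t). Wir haben die Geschwindigkeit v(t) = -32·cos(4·t). Durch Einsetzen von t = pi/8: v(pi/8) = 0.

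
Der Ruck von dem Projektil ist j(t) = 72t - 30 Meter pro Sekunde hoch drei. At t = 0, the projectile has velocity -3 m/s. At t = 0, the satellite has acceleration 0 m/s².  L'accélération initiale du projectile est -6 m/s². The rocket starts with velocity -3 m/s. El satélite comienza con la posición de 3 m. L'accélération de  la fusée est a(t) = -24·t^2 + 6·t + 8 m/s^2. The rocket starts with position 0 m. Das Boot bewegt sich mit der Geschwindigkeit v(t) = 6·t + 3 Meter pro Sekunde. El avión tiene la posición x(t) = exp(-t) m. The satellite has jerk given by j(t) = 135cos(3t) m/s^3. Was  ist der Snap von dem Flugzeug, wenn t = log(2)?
Ausgehend von der Position x(t) = exp(-t), nehmen wir 4 Ableitungen. Mit d/dt von x(t) finden wir v(t) = -exp(-t). Mit d/dt von v(t) finden wir a(t) = exp(-t). Durch Ableiten von der Beschleunigung erhalten wir den Ruck: j(t) = -exp(-t). Mit d/dt von j(t) finden wir s(t) = exp(-t). Wir haben den Snap s(t) = exp(-t). Durch Einsetzen von t = log(2): s(log(2)) = 1/2.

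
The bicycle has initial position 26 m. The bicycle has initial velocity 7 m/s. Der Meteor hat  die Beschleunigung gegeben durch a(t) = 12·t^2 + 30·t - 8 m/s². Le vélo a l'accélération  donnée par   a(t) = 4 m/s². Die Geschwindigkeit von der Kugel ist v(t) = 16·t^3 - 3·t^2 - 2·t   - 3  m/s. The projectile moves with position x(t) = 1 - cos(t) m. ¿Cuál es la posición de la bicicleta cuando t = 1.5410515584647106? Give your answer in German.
Ausgehend von der Beschleunigung a(t) = 4, nehmen wir 2 Stammfunktionen. Das Integral von der Beschleunigung ist die Geschwindigkeit. Mit v(0) = 7 erhalten wir v(t) = 4·t + 7. Das Integral von der Geschwindigkeit ist die Position. Mit x(0) = 26 erhalten wir x(t) = 2·t^2 + 7·t + 26. Aus der Gleichung für die Position x(t) = 2·t^2 + 7·t + 26, setzen wir t = 1.5410515584647106 ein und erhalten x = 41.5370407209460.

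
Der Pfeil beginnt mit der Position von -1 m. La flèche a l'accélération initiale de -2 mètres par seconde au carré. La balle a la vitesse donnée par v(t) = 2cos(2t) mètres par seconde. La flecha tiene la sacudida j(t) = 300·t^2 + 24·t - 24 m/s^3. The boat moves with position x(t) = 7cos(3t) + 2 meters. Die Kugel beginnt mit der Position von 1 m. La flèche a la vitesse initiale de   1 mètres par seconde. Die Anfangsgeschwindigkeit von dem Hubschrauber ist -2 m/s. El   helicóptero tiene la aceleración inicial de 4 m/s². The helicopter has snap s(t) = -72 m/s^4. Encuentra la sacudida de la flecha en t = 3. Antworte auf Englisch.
We have jerk j(t) = 300·t^2 + 24·t - 24. Substituting t = 3: j(3) = 2748.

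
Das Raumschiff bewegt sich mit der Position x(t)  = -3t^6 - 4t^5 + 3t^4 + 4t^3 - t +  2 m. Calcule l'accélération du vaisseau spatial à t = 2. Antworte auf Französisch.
Pour résoudre ceci, nous devons prendre 2 dérivées de notre équation de la position x(t) = -3·t^6 - 4·t^5 + 3·t^4 + 4·t^3 - t + 2. En dérivant la position, nous obtenons la vitesse: v(t) = -18·t^5 - 20·t^4 + 12·t^3 + 12·t^2 - 1. La dérivée de la vitesse donne l'accélération: a(t) = -90·t^4 - 80·t^3 + 36·t^2 + 24·t. Nous avons l'accélération a(t) = -90·t^4 - 80·t^3 + 36·t^2 + 24·t. En substituant t = 2: a(2) = -1888.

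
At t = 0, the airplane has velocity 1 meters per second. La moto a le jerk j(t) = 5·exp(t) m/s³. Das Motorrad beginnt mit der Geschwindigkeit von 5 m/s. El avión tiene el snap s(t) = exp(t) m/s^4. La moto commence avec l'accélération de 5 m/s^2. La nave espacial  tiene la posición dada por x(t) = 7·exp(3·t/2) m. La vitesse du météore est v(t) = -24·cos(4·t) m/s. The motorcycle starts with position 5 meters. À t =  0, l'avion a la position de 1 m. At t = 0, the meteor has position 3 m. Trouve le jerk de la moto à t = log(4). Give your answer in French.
Nous avons le jerk j(t) = 5·exp(t). En substituant t = log(4): j(log(4)) = 20.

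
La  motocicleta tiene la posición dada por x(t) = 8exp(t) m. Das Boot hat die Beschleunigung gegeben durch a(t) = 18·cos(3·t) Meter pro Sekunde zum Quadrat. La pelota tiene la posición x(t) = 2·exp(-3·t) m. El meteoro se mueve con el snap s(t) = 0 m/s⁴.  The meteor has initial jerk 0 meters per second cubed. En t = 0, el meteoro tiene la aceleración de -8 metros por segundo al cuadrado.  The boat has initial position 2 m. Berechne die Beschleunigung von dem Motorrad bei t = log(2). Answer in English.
To solve this, we need to take 2 derivatives of our position equation x(t) = 8·exp(t). Taking d/dt of x(t), we find v(t) = 8·exp(t). The derivative of velocity gives acceleration: a(t) = 8·exp(t). Using a(t) = 8·exp(t) and substituting t = log(2), we find a = 16.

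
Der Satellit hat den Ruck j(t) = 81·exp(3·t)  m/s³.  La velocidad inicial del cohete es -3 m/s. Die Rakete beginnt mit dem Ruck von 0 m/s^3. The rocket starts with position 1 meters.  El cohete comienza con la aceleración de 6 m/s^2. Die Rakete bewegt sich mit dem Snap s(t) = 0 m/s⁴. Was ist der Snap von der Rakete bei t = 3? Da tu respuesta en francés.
En utilisant s(t) = 0 et en substituant t = 3, nous trouvons s = 0.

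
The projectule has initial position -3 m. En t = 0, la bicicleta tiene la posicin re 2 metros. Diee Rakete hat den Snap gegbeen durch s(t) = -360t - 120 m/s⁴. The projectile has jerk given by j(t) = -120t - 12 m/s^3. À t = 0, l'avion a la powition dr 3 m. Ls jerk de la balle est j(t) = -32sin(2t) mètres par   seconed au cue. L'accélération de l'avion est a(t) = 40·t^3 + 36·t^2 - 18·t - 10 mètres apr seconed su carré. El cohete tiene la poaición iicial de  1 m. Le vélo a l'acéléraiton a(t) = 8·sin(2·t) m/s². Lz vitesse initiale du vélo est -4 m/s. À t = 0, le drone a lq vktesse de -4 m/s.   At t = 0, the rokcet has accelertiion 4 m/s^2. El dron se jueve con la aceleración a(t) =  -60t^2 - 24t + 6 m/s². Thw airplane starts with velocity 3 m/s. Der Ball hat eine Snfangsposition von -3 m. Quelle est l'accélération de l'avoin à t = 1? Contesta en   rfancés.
De l'équation de l'accélération a(t) = 40·t^3 + 36·t^2 - 18·t - 10, nous substituons t = 1 pour obtenir a = 48.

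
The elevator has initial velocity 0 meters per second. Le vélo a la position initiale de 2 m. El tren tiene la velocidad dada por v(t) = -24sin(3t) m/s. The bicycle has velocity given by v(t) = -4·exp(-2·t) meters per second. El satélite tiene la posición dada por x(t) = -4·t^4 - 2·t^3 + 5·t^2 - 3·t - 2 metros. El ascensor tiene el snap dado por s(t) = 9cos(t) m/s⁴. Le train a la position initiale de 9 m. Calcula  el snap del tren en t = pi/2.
Debemos derivar nuestra ecuación de la velocidad v(t) = -24·sin(3·t) 3 veces. Derivando la velocidad, obtenemos la aceleración: a(t) = -72·cos(3·t). La derivada de la aceleración da la sacudida: j(t) = 216·sin(3·t). Derivando la sacudida, obtenemos el snap: s(t) = 648·cos(3·t). De la ecuación del snap s(t) = 648·cos(3·t), sustituimos t = pi/2 para obtener s = 0.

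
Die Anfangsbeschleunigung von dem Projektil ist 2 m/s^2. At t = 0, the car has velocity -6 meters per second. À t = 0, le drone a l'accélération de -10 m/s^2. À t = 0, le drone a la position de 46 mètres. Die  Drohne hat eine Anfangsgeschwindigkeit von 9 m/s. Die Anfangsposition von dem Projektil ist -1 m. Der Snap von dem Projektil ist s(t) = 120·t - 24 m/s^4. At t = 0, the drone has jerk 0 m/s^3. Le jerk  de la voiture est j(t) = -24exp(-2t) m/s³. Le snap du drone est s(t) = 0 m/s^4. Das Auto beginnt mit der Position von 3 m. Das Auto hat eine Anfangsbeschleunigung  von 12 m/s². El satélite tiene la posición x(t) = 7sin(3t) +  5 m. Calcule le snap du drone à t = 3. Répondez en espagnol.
De la ecuación del snap s(t) = 0, sustituimos t = 3 para obtener s = 0.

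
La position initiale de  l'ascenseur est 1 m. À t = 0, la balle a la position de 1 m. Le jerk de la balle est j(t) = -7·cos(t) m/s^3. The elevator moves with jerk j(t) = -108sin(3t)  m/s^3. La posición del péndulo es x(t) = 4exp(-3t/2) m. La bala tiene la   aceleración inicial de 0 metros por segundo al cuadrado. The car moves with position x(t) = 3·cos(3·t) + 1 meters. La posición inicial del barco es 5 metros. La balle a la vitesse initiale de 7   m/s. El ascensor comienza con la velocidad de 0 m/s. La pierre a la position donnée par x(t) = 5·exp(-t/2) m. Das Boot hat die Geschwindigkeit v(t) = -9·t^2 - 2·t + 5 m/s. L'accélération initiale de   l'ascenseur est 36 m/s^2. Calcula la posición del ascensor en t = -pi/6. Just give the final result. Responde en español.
En t = -pi/6, x = 5.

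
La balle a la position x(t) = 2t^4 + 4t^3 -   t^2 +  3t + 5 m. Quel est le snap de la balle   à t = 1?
En partant de la position x(t) = 2·t^4 + 4·t^3 - t^2 + 3·t + 5, nous prenons 4 dérivées. En prenant d/dt de x(t), nous trouvons v(t) = 8·t^3 + 12·t^2 - 2·t + 3. En dérivant la vitesse, nous obtenons l'accélération: a(t) = 24·t^2 + 24·t - 2. En dérivant l'accélération, nous obtenons le jerk: j(t) = 48·t + 24. En prenant d/dt de j(t), nous trouvons s(t) = 48. Nous avons le snap s(t) = 48. En substituant t = 1: s(1) = 48.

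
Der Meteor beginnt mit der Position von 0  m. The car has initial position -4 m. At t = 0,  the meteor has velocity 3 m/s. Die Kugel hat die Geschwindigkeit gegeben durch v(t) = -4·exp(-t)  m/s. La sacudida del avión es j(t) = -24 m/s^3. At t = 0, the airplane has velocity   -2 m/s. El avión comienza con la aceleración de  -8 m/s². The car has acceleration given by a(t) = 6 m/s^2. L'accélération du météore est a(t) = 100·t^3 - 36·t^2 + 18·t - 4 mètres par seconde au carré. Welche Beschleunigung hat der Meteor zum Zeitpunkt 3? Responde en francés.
Nous avons l'accélération a(t) = 100·t^3 - 36·t^2 + 18·t - 4. En substituant t = 3: a(3) = 2426.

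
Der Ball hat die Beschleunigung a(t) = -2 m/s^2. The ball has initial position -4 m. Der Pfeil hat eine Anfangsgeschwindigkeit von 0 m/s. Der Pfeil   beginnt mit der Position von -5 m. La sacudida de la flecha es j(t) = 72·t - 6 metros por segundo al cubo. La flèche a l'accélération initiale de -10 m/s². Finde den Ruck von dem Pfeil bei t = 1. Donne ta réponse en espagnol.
Usando j(t) = 72·t - 6 y sustituyendo t = 1, encontramos j = 66.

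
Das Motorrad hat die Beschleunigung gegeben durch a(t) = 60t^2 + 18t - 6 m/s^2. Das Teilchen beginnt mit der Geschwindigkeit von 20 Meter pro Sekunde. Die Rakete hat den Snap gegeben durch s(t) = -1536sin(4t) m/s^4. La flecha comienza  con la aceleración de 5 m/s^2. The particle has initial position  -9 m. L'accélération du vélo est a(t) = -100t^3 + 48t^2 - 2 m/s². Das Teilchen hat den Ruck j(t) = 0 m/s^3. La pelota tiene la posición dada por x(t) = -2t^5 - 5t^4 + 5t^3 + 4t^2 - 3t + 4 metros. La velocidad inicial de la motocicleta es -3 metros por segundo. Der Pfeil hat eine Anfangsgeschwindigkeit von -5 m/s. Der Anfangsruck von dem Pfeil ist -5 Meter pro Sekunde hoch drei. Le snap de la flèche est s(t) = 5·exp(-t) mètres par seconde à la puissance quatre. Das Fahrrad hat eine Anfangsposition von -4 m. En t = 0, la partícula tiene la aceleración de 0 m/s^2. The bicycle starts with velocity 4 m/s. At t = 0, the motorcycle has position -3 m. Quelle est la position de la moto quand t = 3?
Pour résoudre ceci, nous devons prendre 2 primitives de notre équation de l'accélération a(t) = 60·t^2 + 18·t - 6. La primitive de l'accélération, avec v(0) = -3, donne la vitesse: v(t) = 20·t^3 + 9·t^2 - 6·t - 3. En intégrant la vitesse et en utilisant la condition initiale x(0) = -3, nous obtenons x(t) = 5·t^4 + 3·t^3 - 3·t^2 - 3·t - 3. De l'équation de la position x(t) = 5·t^4 + 3·t^3 - 3·t^2 - 3·t - 3, nous substituons t = 3 pour obtenir x = 447.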